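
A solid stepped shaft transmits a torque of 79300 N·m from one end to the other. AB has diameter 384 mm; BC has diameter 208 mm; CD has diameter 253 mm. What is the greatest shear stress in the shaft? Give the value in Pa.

Under the same torque, τ_max = 16T/(πd³) is largest where d is smallest — segment BC (d = 208 mm).
τ_max = 16·79300/(π·(0.208)³) = 4.488×10^7 Pa.

4.49e7 Pa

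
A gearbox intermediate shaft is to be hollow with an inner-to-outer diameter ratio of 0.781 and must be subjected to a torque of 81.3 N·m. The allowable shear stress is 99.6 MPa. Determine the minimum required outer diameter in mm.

For a hollow shaft with d_i/d_o = 0.781: τ_max = 16T/(π d_o³ (1−k⁴)), so d_o = [16T/(π τ_allow (1−k⁴))]^(1/3) = [16·81.30/(π·9.96×10^7·0.6279)]^(1/3) = 0.01878 m.

18.8 mm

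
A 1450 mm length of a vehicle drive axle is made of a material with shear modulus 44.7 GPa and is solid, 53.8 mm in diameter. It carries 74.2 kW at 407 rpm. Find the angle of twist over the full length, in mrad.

ω = 2π·407/60 = 42.62 rad/s, so T = P/ω = 74.2×10³ / 42.62 = 1741 N·m.
J = πd⁴/32 = π(0.0538)⁴/32 = 8.225×10^-7 m⁴.
θ = T·L/(G·J) = 1741 × 1.45 / (44.7×10⁹ × 8.225×10^-7) = 0.06866 rad.

68.7 mrad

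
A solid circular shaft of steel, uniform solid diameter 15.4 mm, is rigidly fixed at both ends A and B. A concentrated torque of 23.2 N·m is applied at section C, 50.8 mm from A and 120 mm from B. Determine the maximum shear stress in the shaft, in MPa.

22.7 MPa

With uniform GJ and both ends fixed, compatibility θ_AC = θ_CB gives T_A·a = T_B·b, together with T_A + T_B = T₀.
T_A = T₀·b/(a+b) = 23.20·120/170.8 = 16.30 N·m; T_B = 6.900 N·m.
τ in each portion: τ_AC = 2.27×10^7 Pa, τ_CB = 9.62×10^6 Pa; maximum is in AC.
τ_max = T_AC·r/J = 16.30·0.00770/5.52×10^-9 = 2.273×10^7 Pa.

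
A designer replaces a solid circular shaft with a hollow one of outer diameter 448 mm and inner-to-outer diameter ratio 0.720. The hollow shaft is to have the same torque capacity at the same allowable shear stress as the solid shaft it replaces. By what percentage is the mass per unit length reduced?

Equal τ_max and T ⇒ the solid shaft needs d_s³ = d_o³(1−k⁴), so d_s = 448·(1−0.720⁴)^(1/3) = 403.6 mm.
Area ratio A_h/A_s = d_o²(1−k²)/d_s² = (1−k²)/(1−k⁴)^(2/3) = 0.5933.
Mass saving = 1 − 0.5933 = 40.7 %.

40.7 %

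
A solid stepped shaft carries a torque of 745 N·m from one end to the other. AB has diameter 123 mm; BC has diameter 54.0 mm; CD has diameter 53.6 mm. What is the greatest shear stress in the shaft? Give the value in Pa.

2.46e7 Pa

Under the same torque, τ_max = 16T/(πd³) is largest where d is smallest — segment CD (d = 53.6 mm).
τ_max = 16·745.0/(π·(0.0536)³) = 2.464×10^7 Pa.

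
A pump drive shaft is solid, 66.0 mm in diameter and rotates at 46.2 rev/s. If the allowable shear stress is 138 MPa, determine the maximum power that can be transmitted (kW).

J = πd⁴/32 = π(0.0660)⁴/32 = 1.863×10^-6 m⁴.
T_max = τ_allow·J/r = 1.38×10^8 × 1.863×10^-6 / 0.0330 = 7790 N·m.
ω = 2π·46.2 = 290.3 rad/s, so P_max = T_max·ω = 2.261×10^6 W.

2260 kW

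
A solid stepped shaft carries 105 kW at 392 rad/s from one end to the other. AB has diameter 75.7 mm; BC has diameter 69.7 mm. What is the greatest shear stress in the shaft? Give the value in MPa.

ω = 392 rad/s, so T = P/ω = 105×10³ / 392.0 = 267.9 N·m.
Under the same torque, τ_max = 16T/(πd³) is largest where d is smallest — segment BC (d = 69.7 mm).
τ_max = 16·267.9/(π·(0.0697)³) = 4.029×10^6 Pa.

4.03 MPa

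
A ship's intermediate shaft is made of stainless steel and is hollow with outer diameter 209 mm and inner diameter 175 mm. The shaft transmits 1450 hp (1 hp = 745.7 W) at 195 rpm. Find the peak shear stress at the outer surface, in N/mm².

58.1 N/mm²

ω = 2π·195/60 = 20.42 rad/s, so T = P/ω = 1450×745.7 / 20.42 = 52950 N·m.
J = π(d_o⁴ − d_i⁴)/32 = π(0.209⁴ − 0.175⁴)/32 = 9.524×10^-5 m⁴.
τ_max = T·r/J = 52950 × 0.104 / 9.524×10^-5 = 5.810×10^7 Pa.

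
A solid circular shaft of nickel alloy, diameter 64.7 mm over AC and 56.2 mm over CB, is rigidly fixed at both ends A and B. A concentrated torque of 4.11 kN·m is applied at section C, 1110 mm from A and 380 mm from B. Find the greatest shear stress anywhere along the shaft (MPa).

73.6 MPa

Compatibility: T_A·a/J_AC = T_B·b/J_CB with T_A + T_B = T₀.
J_AC = 1.72×10^-6 m⁴, J_CB = 9.79×10^-7 m⁴, so T_A = T₀·(J_AC/a)/((J_AC/a)+(J_CB/b)) = 1543 N·m, T_B = 2567 N·m.
τ in each portion: τ_AC = 2.90×10^7 Pa, τ_CB = 7.36×10^7 Pa; maximum is in CB.
τ_max = T_CB·r/J = 2567·0.0281/9.79×10^-7 = 7.364×10^7 Pa.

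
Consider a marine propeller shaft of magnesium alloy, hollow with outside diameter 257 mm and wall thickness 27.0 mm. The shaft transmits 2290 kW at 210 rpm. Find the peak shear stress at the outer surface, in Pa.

5.12e7 Pa

ω = 2π·210/60 = 21.99 rad/s, so T = P/ω = 2290×10³ / 21.99 = 104100 N·m.
J = π(d_o⁴ − d_i⁴)/32 = π(0.257⁴ − 0.203⁴)/32 = 2.616×10^-4 m⁴.
τ_max = T·r/J = 104100 × 0.129 / 2.616×10^-4 = 5.116×10^7 Pa.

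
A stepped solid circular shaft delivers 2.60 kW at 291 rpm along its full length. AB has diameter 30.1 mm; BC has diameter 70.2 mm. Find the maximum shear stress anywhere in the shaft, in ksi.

ω = 2π·291/60 = 30.47 rad/s, so T = P/ω = 2.60×10³ / 30.47 = 85.32 N·m.
Under the same torque, τ_max = 16T/(πd³) is largest where d is smallest — segment AB (d = 30.1 mm).
τ_max = 16·85.32/(π·(0.0301)³) = 1.593×10^7 Pa.

2.31 ksi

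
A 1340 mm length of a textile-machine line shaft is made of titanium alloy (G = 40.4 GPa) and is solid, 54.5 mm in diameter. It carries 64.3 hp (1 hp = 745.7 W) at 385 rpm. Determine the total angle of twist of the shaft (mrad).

ω = 2π·385/60 = 40.32 rad/s, so T = P/ω = 64.3×745.7 / 40.32 = 1189 N·m.
J = πd⁴/32 = π(0.0545)⁴/32 = 8.661×10^-7 m⁴.
θ = T·L/(G·J) = 1189 × 1.34 / (40.4×10⁹ × 8.661×10^-7) = 0.04554 rad.

45.5 mrad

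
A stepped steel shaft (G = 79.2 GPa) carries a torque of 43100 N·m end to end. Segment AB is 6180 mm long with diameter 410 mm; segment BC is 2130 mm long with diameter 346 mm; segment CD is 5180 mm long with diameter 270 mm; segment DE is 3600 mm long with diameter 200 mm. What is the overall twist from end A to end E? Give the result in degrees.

J_AB = π(0.410)⁴/32 = 2.77×10^-3 m⁴; J_BC = π(0.346)⁴/32 = 1.41×10^-3 m⁴; J_CD = π(0.270)⁴/32 = 5.22×10^-4 m⁴; J_DE = π(0.200)⁴/32 = 1.57×10^-4 m⁴.
θ = (T/G)·Σ L_i/J_i = (43100/79.2×10⁹)·(6.18/2.77×10^-3 + 2.13/1.41×10^-3 + 5.18/5.22×10^-4 + 3.60/1.57×10^-4) = 0.01991 rad.

1.14°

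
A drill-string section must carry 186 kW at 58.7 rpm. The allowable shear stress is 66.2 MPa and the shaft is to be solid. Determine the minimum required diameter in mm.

ω = 2π·58.7/60 = 6.147 rad/s, so T = P/ω = 186×10³ / 6.147 = 30260 N·m.
For a solid shaft τ_max = 16T/(πd³), so d = (16T/(π τ_allow))^(1/3) = (16·30260/(π·6.62×10^7))^(1/3) = 0.1325 m.

133 mm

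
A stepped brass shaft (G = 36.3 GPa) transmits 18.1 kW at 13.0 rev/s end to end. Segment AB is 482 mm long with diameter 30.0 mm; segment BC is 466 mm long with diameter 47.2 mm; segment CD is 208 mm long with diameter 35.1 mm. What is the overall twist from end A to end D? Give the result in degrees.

ω = 2π·13.0 = 81.68 rad/s, so T = P/ω = 18.1×10³ / 81.68 = 221.6 N·m.
J_AB = π(0.0300)⁴/32 = 7.95×10^-8 m⁴; J_BC = π(0.0472)⁴/32 = 4.87×10^-7 m⁴; J_CD = π(0.0351)⁴/32 = 1.49×10^-7 m⁴.
θ = (T/G)·Σ L_i/J_i = (221.6/36.3×10⁹)·(0.482/7.95×10^-8 + 0.466/4.87×10^-7 + 0.208/1.49×10^-7) = 0.05136 rad.

2.94°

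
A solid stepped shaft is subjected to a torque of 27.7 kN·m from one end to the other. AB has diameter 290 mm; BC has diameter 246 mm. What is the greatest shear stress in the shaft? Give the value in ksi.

1.37 ksi

Under the same torque, τ_max = 16T/(πd³) is largest where d is smallest — segment BC (d = 246 mm).
τ_max = 16·27700/(π·(0.246)³) = 9.476×10^6 Pa.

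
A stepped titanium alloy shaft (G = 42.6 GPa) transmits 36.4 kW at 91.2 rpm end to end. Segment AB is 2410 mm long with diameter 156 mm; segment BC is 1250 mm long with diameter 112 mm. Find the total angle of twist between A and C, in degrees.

0.627°

ω = 2π·91.2/60 = 9.550 rad/s, so T = P/ω = 36.4×10³ / 9.550 = 3811 N·m.
J_AB = π(0.156)⁴/32 = 5.81×10^-5 m⁴; J_BC = π(0.112)⁴/32 = 1.54×10^-5 m⁴.
θ = (T/G)·Σ L_i/J_i = (3811/42.6×10⁹)·(2.41/5.81×10^-5 + 1.25/1.54×10^-5) = 0.01095 rad.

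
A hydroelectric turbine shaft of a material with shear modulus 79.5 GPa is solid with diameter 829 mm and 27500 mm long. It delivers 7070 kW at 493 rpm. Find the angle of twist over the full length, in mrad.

1.02 mrad

ω = 2π·493/60 = 51.63 rad/s, so T = P/ω = 7070×10³ / 51.63 = 136900 N·m.
J = πd⁴/32 = π(0.829)⁴/32 = 0.04637 m⁴.
θ = T·L/(G·J) = 136900 × 27.5 / (79.5×10⁹ × 0.04637) = 1.022×10^-3 rad.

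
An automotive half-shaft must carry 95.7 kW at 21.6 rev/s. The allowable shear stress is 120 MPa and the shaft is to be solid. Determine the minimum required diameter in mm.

ω = 2π·21.6 = 135.7 rad/s, so T = P/ω = 95.7×10³ / 135.7 = 705.1 N·m.
For a solid shaft τ_max = 16T/(πd³), so d = (16T/(π τ_allow))^(1/3) = (16·705.1/(π·1.20×10^8))^(1/3) = 0.03105 m.

31.0 mm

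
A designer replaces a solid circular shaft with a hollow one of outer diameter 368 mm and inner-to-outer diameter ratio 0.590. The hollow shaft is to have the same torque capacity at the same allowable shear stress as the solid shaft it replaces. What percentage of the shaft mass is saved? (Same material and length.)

Equal τ_max and T ⇒ the solid shaft needs d_s³ = d_o³(1−k⁴), so d_s = 368·(1−0.590⁴)^(1/3) = 352.5 mm.
Area ratio A_h/A_s = d_o²(1−k²)/d_s² = (1−k²)/(1−k⁴)^(2/3) = 0.7105.
Mass saving = 1 − 0.7105 = 28.9 %.

28.9 %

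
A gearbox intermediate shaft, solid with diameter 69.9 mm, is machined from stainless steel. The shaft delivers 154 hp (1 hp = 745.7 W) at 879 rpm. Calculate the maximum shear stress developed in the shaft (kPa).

ω = 2π·879/60 = 92.05 rad/s, so T = P/ω = 154×745.7 / 92.05 = 1248 N·m.
J = πd⁴/32 = π(0.0699)⁴/32 = 2.344×10^-6 m⁴.
τ_max = T·r/J = 1248 × 0.0350 / 2.344×10^-6 = 1.860×10^7 Pa.

18600 kPa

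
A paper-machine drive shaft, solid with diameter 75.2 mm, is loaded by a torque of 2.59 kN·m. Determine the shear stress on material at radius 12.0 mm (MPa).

9.90 MPa

J = πd⁴/32 = π(0.0752)⁴/32 = 3.140×10^-6 m⁴.
Shear stress varies linearly with radius: τ = T·r/J = 2590 × 0.0120 / 3.140×10^-6 = 9.899×10^6 Pa.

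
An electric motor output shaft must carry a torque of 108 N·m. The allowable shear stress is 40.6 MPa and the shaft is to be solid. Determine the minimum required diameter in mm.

For a solid shaft τ_max = 16T/(πd³), so d = (16T/(π τ_allow))^(1/3) = (16·108.0/(π·4.06×10^7))^(1/3) = 0.02384 m.

23.8 mm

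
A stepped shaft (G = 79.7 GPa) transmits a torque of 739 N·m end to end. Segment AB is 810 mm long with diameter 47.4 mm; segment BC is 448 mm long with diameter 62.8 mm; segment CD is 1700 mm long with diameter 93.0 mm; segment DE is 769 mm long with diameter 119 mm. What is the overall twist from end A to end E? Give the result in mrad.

20.4 mrad

J_AB = π(0.0474)⁴/32 = 4.96×10^-7 m⁴; J_BC = π(0.0628)⁴/32 = 1.53×10^-6 m⁴; J_CD = π(0.0930)⁴/32 = 7.34×10^-6 m⁴; J_DE = π(0.119)⁴/32 = 1.97×10^-5 m⁴.
θ = (T/G)·Σ L_i/J_i = (739.0/79.7×10⁹)·(0.810/4.96×10^-7 + 0.448/1.53×10^-6 + 1.70/7.34×10^-6 + 0.769/1.97×10^-5) = 0.02038 rad.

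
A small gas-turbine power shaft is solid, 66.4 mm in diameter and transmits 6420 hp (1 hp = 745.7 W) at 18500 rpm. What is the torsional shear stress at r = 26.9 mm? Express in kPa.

34800 kPa

ω = 2π·18500/60 = 1937 rad/s, so T = P/ω = 6420×745.7 / 1937 = 2471 N·m.
J = πd⁴/32 = π(0.0664)⁴/32 = 1.908×10^-6 m⁴.
Shear stress varies linearly with radius: τ = T·r/J = 2471 × 0.0269 / 1.908×10^-6 = 3.483×10^7 Pa.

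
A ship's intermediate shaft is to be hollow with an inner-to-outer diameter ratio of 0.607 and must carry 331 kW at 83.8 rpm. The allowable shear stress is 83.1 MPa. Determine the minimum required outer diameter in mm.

ω = 2π·83.8/60 = 8.776 rad/s, so T = P/ω = 331×10³ / 8.776 = 37720 N·m.
For a hollow shaft with d_i/d_o = 0.607: τ_max = 16T/(π d_o³ (1−k⁴)), so d_o = [16T/(π τ_allow (1−k⁴))]^(1/3) = [16·37720/(π·8.31×10^7·0.8642)]^(1/3) = 0.1388 m.

139 mm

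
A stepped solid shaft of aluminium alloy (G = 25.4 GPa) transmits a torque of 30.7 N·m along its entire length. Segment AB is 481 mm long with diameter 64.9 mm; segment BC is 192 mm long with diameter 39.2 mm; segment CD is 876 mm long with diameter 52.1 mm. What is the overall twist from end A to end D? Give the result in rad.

J_AB = π(0.0649)⁴/32 = 1.74×10^-6 m⁴; J_BC = π(0.0392)⁴/32 = 2.32×10^-7 m⁴; J_CD = π(0.0521)⁴/32 = 7.23×10^-7 m⁴.
θ = (T/G)·Σ L_i/J_i = (30.70/25.4×10⁹)·(0.481/1.74×10^-6 + 0.192/2.32×10^-7 + 0.876/7.23×10^-7) = 2.799×10^-3 rad.

0.00280 rad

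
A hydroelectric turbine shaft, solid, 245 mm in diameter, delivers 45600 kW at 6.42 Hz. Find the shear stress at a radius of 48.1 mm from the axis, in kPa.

ω = 2π·6.42 = 40.34 rad/s, so T = P/ω = 45600×10³ / 40.34 = 1.130e6 N·m.
J = πd⁴/32 = π(0.245)⁴/32 = 3.537×10^-4 m⁴.
Shear stress varies linearly with radius: τ = T·r/J = 1.130e6 × 0.0481 / 3.537×10^-4 = 1.537×10^8 Pa.

154000 kPa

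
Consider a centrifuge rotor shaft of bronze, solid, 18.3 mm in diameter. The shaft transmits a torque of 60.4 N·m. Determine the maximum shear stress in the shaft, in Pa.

J = πd⁴/32 = π(0.0183)⁴/32 = 1.101×10^-8 m⁴.
τ_max = T·r/J = 60.40 × 0.00915 / 1.101×10^-8 = 5.019×10^7 Pa.

5.02e7 Pa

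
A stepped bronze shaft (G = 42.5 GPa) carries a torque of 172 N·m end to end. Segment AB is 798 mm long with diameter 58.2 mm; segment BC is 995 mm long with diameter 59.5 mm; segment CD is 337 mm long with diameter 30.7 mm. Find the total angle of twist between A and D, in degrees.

J_AB = π(0.0582)⁴/32 = 1.13×10^-6 m⁴; J_BC = π(0.0595)⁴/32 = 1.23×10^-6 m⁴; J_CD = π(0.0307)⁴/32 = 8.72×10^-8 m⁴.
θ = (T/G)·Σ L_i/J_i = (172.0/42.5×10⁹)·(0.798/1.13×10^-6 + 0.995/1.23×10^-6 + 0.337/8.72×10^-8) = 0.02178 rad.

1.25°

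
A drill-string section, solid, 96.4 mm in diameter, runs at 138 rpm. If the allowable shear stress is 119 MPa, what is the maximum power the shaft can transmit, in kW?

J = πd⁴/32 = π(0.0964)⁴/32 = 8.478×10^-6 m⁴.
T_max = τ_allow·J/r = 1.19×10^8 × 8.478×10^-6 / 0.0482 = 20930 N·m.
ω = 2π·138/60 = 14.45 rad/s, so P_max = T_max·ω = 3.025×10^5 W.

302 kW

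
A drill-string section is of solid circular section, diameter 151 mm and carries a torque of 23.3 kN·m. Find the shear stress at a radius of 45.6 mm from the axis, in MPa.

20.8 MPa

J = πd⁴/32 = π(0.151)⁴/32 = 5.104×10^-5 m⁴.
Shear stress varies linearly with radius: τ = T·r/J = 23300 × 0.0456 / 5.104×10^-5 = 2.082×10^7 Pa.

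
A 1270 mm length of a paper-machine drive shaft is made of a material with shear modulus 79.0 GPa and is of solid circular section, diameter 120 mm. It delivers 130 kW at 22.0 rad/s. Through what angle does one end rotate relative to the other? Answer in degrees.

0.267°

ω = 22.0 rad/s, so T = P/ω = 130×10³ / 22.00 = 5909 N·m.
J = πd⁴/32 = π(0.120)⁴/32 = 2.036×10^-5 m⁴.
θ = T·L/(G·J) = 5909 × 1.27 / (79.0×10⁹ × 2.036×10^-5) = 4.666×10^-3 rad.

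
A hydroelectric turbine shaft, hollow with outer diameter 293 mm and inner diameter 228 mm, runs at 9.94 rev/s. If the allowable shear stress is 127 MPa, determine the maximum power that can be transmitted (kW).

J = π(d_o⁴ − d_i⁴)/32 = π(0.293⁴ − 0.228⁴)/32 = 4.583×10^-4 m⁴.
T_max = τ_allow·J/r = 1.27×10^8 × 4.583×10^-4 / 0.146 = 397300 N·m.
ω = 2π·9.94 = 62.45 rad/s, so P_max = T_max·ω = 2.481×10^7 W.

24800 kW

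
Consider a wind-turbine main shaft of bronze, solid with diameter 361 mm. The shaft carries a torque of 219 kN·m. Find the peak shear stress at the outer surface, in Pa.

J = πd⁴/32 = π(0.361)⁴/32 = 1.667×10^-3 m⁴.
τ_max = T·r/J = 219000 × 0.180 / 1.667×10^-3 = 2.371×10^7 Pa.

2.37e7 Pa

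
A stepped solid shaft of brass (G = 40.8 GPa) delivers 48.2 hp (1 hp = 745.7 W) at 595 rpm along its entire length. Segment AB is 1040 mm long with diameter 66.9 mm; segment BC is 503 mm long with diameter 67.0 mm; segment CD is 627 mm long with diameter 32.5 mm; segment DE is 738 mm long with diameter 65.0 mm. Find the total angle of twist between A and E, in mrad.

98.0 mrad

ω = 2π·595/60 = 62.31 rad/s, so T = P/ω = 48.2×745.7 / 62.31 = 576.9 N·m.
J_AB = π(0.0669)⁴/32 = 1.97×10^-6 m⁴; J_BC = π(0.0670)⁴/32 = 1.98×10^-6 m⁴; J_CD = π(0.0325)⁴/32 = 1.10×10^-7 m⁴; J_DE = π(0.0650)⁴/32 = 1.75×10^-6 m⁴.
θ = (T/G)·Σ L_i/J_i = (576.9/40.8×10⁹)·(1.04/1.97×10^-6 + 0.503/1.98×10^-6 + 0.627/1.10×10^-7 + 0.738/1.75×10^-6) = 0.09796 rad.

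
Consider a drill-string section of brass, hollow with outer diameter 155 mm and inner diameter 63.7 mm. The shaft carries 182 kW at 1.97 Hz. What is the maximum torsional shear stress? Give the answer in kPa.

ω = 2π·1.97 = 12.38 rad/s, so T = P/ω = 182×10³ / 12.38 = 14700 N·m.
J = π(d_o⁴ − d_i⁴)/32 = π(0.155⁴ − 0.0637⁴)/32 = 5.505×10^-5 m⁴.
τ_max = T·r/J = 14700 × 0.0775 / 5.505×10^-5 = 2.070×10^7 Pa.

20700 kPa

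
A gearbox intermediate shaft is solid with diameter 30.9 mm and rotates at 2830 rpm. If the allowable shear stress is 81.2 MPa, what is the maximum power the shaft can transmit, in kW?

J = πd⁴/32 = π(0.0309)⁴/32 = 8.950×10^-8 m⁴.
T_max = τ_allow·J/r = 8.12×10^7 × 8.950×10^-8 / 0.0154 = 470.4 N·m.
ω = 2π·2830/60 = 296.4 rad/s, so P_max = T_max·ω = 1.394×10^5 W.

139 kW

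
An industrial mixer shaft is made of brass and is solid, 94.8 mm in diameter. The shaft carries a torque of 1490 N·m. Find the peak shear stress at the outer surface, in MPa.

8.91 MPa

J = πd⁴/32 = π(0.0948)⁴/32 = 7.929×10^-6 m⁴.
τ_max = T·r/J = 1490 × 0.0474 / 7.929×10^-6 = 8.907×10^6 Pa.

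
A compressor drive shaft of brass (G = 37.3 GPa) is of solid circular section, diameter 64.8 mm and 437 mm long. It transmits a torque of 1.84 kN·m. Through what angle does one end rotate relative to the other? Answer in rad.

0.0125 rad

J = πd⁴/32 = π(0.0648)⁴/32 = 1.731×10^-6 m⁴.
θ = T·L/(G·J) = 1840 × 0.437 / (37.3×10⁹ × 1.731×10^-6) = 0.01245 rad.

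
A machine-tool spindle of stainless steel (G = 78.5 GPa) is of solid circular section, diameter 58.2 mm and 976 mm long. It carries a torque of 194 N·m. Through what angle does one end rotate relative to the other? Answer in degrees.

J = πd⁴/32 = π(0.0582)⁴/32 = 1.126×10^-6 m⁴.
θ = T·L/(G·J) = 194.0 × 0.976 / (78.5×10⁹ × 1.126×10^-6) = 2.141×10^-3 rad.

0.123°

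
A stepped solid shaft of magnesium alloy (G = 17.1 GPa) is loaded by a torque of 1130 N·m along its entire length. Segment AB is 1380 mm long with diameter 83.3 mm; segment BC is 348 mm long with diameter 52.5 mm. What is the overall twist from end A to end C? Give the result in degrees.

J_AB = π(0.0833)⁴/32 = 4.73×10^-6 m⁴; J_BC = π(0.0525)⁴/32 = 7.46×10^-7 m⁴.
θ = (T/G)·Σ L_i/J_i = (1130/17.1×10⁹)·(1.38/4.73×10^-6 + 0.348/7.46×10^-7) = 0.05013 rad.

2.87°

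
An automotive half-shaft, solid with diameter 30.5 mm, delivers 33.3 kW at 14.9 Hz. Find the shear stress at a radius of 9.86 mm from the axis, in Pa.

4.13e7 Pa

ω = 2π·14.9 = 93.62 rad/s, so T = P/ω = 33.3×10³ / 93.62 = 355.7 N·m.
J = πd⁴/32 = π(0.0305)⁴/32 = 8.496×10^-8 m⁴.
Shear stress varies linearly with radius: τ = T·r/J = 355.7 × 0.00986 / 8.496×10^-8 = 4.128×10^7 Pa.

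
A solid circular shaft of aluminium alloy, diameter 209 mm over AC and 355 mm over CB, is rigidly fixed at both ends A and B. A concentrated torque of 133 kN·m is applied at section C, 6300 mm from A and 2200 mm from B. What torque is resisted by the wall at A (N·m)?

Compatibility: T_A·a/J_AC = T_B·b/J_CB with T_A + T_B = T₀.
J_AC = 1.87×10^-4 m⁴, J_CB = 1.56×10^-3 m⁴, so T_A = T₀·(J_AC/a)/((J_AC/a)+(J_CB/b)) = 5355 N·m, T_B = 127600 N·m.

5350 N·m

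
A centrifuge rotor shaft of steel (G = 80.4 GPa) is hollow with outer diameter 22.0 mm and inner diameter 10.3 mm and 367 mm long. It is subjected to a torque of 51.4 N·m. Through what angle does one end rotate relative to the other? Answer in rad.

J = π(d_o⁴ − d_i⁴)/32 = π(0.0220⁴ − 0.0103⁴)/32 = 2.189×10^-8 m⁴.
θ = T·L/(G·J) = 51.40 × 0.367 / (80.4×10⁹ × 2.189×10^-8) = 0.01072 rad.

0.0107 rad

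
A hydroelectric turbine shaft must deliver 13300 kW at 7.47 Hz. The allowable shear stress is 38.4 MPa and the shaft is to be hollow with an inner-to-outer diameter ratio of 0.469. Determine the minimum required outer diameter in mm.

341 mm

ω = 2π·7.47 = 46.94 rad/s, so T = P/ω = 13300×10³ / 46.94 = 283400 N·m.
For a hollow shaft with d_i/d_o = 0.469: τ_max = 16T/(π d_o³ (1−k⁴)), so d_o = [16T/(π τ_allow (1−k⁴))]^(1/3) = [16·283400/(π·3.84×10^7·0.9516)]^(1/3) = 0.3405 m.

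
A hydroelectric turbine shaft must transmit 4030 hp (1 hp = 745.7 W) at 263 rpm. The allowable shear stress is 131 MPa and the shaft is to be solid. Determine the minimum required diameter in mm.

ω = 2π·263/60 = 27.54 rad/s, so T = P/ω = 4030×745.7 / 27.54 = 109100 N·m.
For a solid shaft τ_max = 16T/(πd³), so d = (16T/(π τ_allow))^(1/3) = (16·109100/(π·1.31×10^8))^(1/3) = 0.1619 m.

162 mm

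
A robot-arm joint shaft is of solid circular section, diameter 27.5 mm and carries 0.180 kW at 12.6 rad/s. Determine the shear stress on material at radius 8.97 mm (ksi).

0.331 ksi

ω = 12.6 rad/s, so T = P/ω = 0.180×10³ / 12.60 = 14.29 N·m.
J = πd⁴/32 = π(0.0275)⁴/32 = 5.615×10^-8 m⁴.
Shear stress varies linearly with radius: τ = T·r/J = 14.29 × 0.00897 / 5.615×10^-8 = 2.282×10^6 Pa.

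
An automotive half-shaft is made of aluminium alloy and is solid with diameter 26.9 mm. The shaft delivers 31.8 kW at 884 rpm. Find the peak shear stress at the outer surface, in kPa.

89900 kPa

ω = 2π·884/60 = 92.57 rad/s, so T = P/ω = 31.8×10³ / 92.57 = 343.5 N·m.
J = πd⁴/32 = π(0.0269)⁴/32 = 5.141×10^-8 m⁴.
τ_max = T·r/J = 343.5 × 0.0135 / 5.141×10^-8 = 8.988×10^7 Pa.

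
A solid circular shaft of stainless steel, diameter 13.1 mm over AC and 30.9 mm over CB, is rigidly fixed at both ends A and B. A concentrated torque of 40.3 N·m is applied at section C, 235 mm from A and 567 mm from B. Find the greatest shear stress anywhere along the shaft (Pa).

Compatibility: T_A·a/J_AC = T_B·b/J_CB with T_A + T_B = T₀.
J_AC = 2.89×10^-9 m⁴, J_CB = 8.95×10^-8 m⁴, so T_A = T₀·(J_AC/a)/((J_AC/a)+(J_CB/b)) = 2.914 N·m, T_B = 37.39 N·m.
τ in each portion: τ_AC = 6.60×10^6 Pa, τ_CB = 6.45×10^6 Pa; maximum is in AC.
τ_max = T_AC·r/J = 2.914·0.00655/2.89×10^-9 = 6.601×10^6 Pa.

6.60e6 Pa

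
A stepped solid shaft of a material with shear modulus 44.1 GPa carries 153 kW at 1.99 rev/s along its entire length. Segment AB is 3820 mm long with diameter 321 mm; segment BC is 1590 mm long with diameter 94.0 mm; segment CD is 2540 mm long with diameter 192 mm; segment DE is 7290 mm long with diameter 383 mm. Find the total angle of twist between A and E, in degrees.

3.71°

ω = 2π·1.99 = 12.50 rad/s, so T = P/ω = 153×10³ / 12.50 = 12240 N·m.
J_AB = π(0.321)⁴/32 = 1.04×10^-3 m⁴; J_BC = π(0.0940)⁴/32 = 7.66×10^-6 m⁴; J_CD = π(0.192)⁴/32 = 1.33×10^-4 m⁴; J_DE = π(0.383)⁴/32 = 2.11×10^-3 m⁴.
θ = (T/G)·Σ L_i/J_i = (12240/44.1×10⁹)·(3.82/1.04×10^-3 + 1.59/7.66×10^-6 + 2.54/1.33×10^-4 + 7.29/2.11×10^-3) = 0.06482 rad.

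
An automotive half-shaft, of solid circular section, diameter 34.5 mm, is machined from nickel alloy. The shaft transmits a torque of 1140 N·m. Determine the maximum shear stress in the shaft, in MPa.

J = πd⁴/32 = π(0.0345)⁴/32 = 1.391×10^-7 m⁴.
τ_max = T·r/J = 1140 × 0.0173 / 1.391×10^-7 = 1.414×10^8 Pa.

141 MPa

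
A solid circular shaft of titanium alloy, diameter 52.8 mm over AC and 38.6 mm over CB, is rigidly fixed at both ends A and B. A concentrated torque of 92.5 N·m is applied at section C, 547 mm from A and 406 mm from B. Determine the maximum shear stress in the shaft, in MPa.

Compatibility: T_A·a/J_AC = T_B·b/J_CB with T_A + T_B = T₀.
J_AC = 7.63×10^-7 m⁴, J_CB = 2.18×10^-7 m⁴, so T_A = T₀·(J_AC/a)/((J_AC/a)+(J_CB/b)) = 66.79 N·m, T_B = 25.71 N·m.
τ in each portion: τ_AC = 2.31×10^6 Pa, τ_CB = 2.28×10^6 Pa; maximum is in AC.
τ_max = T_AC·r/J = 66.79·0.0264/7.63×10^-7 = 2.311×10^6 Pa.

2.31 MPa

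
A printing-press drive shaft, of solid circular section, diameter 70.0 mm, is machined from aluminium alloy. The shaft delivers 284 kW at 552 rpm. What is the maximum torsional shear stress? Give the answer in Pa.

7.30e7 Pa

ω = 2π·552/60 = 57.81 rad/s, so T = P/ω = 284×10³ / 57.81 = 4913 N·m.
J = πd⁴/32 = π(0.0700)⁴/32 = 2.357×10^-6 m⁴.
τ_max = T·r/J = 4913 × 0.0350 / 2.357×10^-6 = 7.295×10^7 Pa.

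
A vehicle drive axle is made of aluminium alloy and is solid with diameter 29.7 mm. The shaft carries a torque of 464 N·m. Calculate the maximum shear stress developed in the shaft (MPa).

J = πd⁴/32 = π(0.0297)⁴/32 = 7.639×10^-8 m⁴.
τ_max = T·r/J = 464.0 × 0.0149 / 7.639×10^-8 = 9.020×10^7 Pa.

90.2 MPa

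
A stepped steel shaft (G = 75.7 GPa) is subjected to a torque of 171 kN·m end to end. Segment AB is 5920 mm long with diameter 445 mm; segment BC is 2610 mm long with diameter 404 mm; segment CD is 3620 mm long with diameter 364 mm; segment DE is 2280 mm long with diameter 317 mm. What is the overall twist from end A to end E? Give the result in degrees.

J_AB = π(0.445)⁴/32 = 3.85×10^-3 m⁴; J_BC = π(0.404)⁴/32 = 2.62×10^-3 m⁴; J_CD = π(0.364)⁴/32 = 1.72×10^-3 m⁴; J_DE = π(0.317)⁴/32 = 9.91×10^-4 m⁴.
θ = (T/G)·Σ L_i/J_i = (171000/75.7×10⁹)·(5.92/3.85×10^-3 + 2.61/2.62×10^-3 + 3.62/1.72×10^-3 + 2.28/9.91×10^-4) = 0.01567 rad.

0.898°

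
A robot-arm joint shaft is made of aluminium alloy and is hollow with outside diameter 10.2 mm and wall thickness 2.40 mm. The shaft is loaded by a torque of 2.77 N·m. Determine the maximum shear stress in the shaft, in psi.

J = π(d_o⁴ − d_i⁴)/32 = π(0.0102⁴ − 0.00540⁴)/32 = 9.792×10^-10 m⁴.
τ_max = T·r/J = 2.770 × 0.00510 / 9.792×10^-10 = 1.443×10^7 Pa.

2090 psi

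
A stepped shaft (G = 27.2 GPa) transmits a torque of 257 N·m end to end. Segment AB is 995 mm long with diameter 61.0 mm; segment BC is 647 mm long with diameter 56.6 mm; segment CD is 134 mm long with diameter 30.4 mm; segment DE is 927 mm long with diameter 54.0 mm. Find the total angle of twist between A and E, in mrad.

38.6 mrad

J_AB = π(0.0610)⁴/32 = 1.36×10^-6 m⁴; J_BC = π(0.0566)⁴/32 = 1.01×10^-6 m⁴; J_CD = π(0.0304)⁴/32 = 8.38×10^-8 m⁴; J_DE = π(0.0540)⁴/32 = 8.35×10^-7 m⁴.
θ = (T/G)·Σ L_i/J_i = (257.0/27.2×10⁹)·(0.995/1.36×10^-6 + 0.647/1.01×10^-6 + 0.134/8.38×10^-8 + 0.927/8.35×10^-7) = 0.03858 rad.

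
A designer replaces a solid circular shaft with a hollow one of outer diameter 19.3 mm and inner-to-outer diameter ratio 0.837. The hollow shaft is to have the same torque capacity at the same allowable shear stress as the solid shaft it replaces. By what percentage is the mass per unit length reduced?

53.0 %

Equal τ_max and T ⇒ the solid shaft needs d_s³ = d_o³(1−k⁴), so d_s = 19.3·(1−0.837⁴)^(1/3) = 15.41 mm.
Area ratio A_h/A_s = d_o²(1−k²)/d_s² = (1−k²)/(1−k⁴)^(2/3) = 0.4696.
Mass saving = 1 − 0.4696 = 53.0 %.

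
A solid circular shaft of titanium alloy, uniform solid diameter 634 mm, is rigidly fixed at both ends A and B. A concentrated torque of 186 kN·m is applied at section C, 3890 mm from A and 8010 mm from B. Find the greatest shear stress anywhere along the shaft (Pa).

2.50e6 Pa

With uniform GJ and both ends fixed, compatibility θ_AC = θ_CB gives T_A·a = T_B·b, together with T_A + T_B = T₀.
T_A = T₀·b/(a+b) = 186000·8010/11900 = 125200 N·m; T_B = 60800 N·m.
τ in each portion: τ_AC = 2.50×10^6 Pa, τ_CB = 1.22×10^6 Pa; maximum is in AC.
τ_max = T_AC·r/J = 125200·0.317/0.0159 = 2.502×10^6 Pa.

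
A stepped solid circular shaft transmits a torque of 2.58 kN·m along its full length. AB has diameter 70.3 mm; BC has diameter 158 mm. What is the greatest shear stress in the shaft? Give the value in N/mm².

37.8 N/mm²

Under the same torque, τ_max = 16T/(πd³) is largest where d is smallest — segment AB (d = 70.3 mm).
τ_max = 16·2580/(π·(0.0703)³) = 3.782×10^7 Pa.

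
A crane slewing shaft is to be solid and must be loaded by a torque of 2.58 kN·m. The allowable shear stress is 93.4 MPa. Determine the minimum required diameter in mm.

52.0 mm

For a solid shaft τ_max = 16T/(πd³), so d = (16T/(π τ_allow))^(1/3) = (16·2580/(π·9.34×10^7))^(1/3) = 0.05201 m.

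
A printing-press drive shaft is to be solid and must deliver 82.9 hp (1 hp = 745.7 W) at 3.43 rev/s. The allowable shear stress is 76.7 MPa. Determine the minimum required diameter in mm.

57.5 mm

ω = 2π·3.43 = 21.55 rad/s, so T = P/ω = 82.9×745.7 / 21.55 = 2868 N·m.
For a solid shaft τ_max = 16T/(πd³), so d = (16T/(π τ_allow))^(1/3) = (16·2868/(π·7.67×10^7))^(1/3) = 0.05754 m.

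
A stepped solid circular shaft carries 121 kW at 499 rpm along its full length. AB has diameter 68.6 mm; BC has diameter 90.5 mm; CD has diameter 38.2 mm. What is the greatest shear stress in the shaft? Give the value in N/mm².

ω = 2π·499/60 = 52.26 rad/s, so T = P/ω = 121×10³ / 52.26 = 2316 N·m.
Under the same torque, τ_max = 16T/(πd³) is largest where d is smallest — segment CD (d = 38.2 mm).
τ_max = 16·2316/(π·(0.0382)³) = 2.116×10^8 Pa.

212 N/mm²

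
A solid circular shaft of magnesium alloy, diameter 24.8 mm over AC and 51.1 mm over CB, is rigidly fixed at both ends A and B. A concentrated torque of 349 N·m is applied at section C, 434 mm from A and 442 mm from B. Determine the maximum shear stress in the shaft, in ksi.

Compatibility: T_A·a/J_AC = T_B·b/J_CB with T_A + T_B = T₀.
J_AC = 3.71×10^-8 m⁴, J_CB = 6.69×10^-7 m⁴, so T_A = T₀·(J_AC/a)/((J_AC/a)+(J_CB/b)) = 18.66 N·m, T_B = 330.3 N·m.
τ in each portion: τ_AC = 6.23×10^6 Pa, τ_CB = 1.26×10^7 Pa; maximum is in CB.
τ_max = T_CB·r/J = 330.3·0.0255/6.69×10^-7 = 1.261×10^7 Pa.

1.83 ksi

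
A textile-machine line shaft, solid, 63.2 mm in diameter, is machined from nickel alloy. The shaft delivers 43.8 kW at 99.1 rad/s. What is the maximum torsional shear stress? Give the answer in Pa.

8.92e6 Pa

ω = 99.1 rad/s, so T = P/ω = 43.8×10³ / 99.10 = 442.0 N·m.
J = πd⁴/32 = π(0.0632)⁴/32 = 1.566×10^-6 m⁴.
τ_max = T·r/J = 442.0 × 0.0316 / 1.566×10^-6 = 8.917×10^6 Pa.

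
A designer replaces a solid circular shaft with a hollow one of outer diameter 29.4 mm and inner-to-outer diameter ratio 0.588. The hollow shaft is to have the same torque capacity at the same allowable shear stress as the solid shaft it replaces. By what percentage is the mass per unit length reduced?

28.8 %

Equal τ_max and T ⇒ the solid shaft needs d_s³ = d_o³(1−k⁴), so d_s = 29.4·(1−0.588⁴)^(1/3) = 28.18 mm.
Area ratio A_h/A_s = d_o²(1−k²)/d_s² = (1−k²)/(1−k⁴)^(2/3) = 0.7122.
Mass saving = 1 − 0.7122 = 28.8 %.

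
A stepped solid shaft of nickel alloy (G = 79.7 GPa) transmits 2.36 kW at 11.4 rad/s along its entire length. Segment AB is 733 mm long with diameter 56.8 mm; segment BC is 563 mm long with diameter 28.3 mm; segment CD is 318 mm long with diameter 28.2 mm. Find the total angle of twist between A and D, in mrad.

38.4 mrad

ω = 11.4 rad/s, so T = P/ω = 2.36×10³ / 11.40 = 207.0 N·m.
J_AB = π(0.0568)⁴/32 = 1.02×10^-6 m⁴; J_BC = π(0.0283)⁴/32 = 6.30×10^-8 m⁴; J_CD = π(0.0282)⁴/32 = 6.21×10^-8 m⁴.
θ = (T/G)·Σ L_i/J_i = (207.0/79.7×10⁹)·(0.733/1.02×10^-6 + 0.563/6.30×10^-8 + 0.318/6.21×10^-8) = 0.03839 rad.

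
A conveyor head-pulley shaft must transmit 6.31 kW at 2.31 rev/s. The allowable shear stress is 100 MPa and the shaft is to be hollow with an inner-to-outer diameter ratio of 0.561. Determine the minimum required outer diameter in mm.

ω = 2π·2.31 = 14.51 rad/s, so T = P/ω = 6.31×10³ / 14.51 = 434.7 N·m.
For a hollow shaft with d_i/d_o = 0.561: τ_max = 16T/(π d_o³ (1−k⁴)), so d_o = [16T/(π τ_allow (1−k⁴))]^(1/3) = [16·434.7/(π·1.00×10^8·0.9010)]^(1/3) = 0.02907 m.

29.1 mm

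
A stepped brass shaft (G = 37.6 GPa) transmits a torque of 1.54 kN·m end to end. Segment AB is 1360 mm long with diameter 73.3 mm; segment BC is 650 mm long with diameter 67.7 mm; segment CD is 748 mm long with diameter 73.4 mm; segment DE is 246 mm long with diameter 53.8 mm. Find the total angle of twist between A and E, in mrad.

J_AB = π(0.0733)⁴/32 = 2.83×10^-6 m⁴; J_BC = π(0.0677)⁴/32 = 2.06×10^-6 m⁴; J_CD = π(0.0734)⁴/32 = 2.85×10^-6 m⁴; J_DE = π(0.0538)⁴/32 = 8.22×10^-7 m⁴.
θ = (T/G)·Σ L_i/J_i = (1540/37.6×10⁹)·(1.36/2.83×10^-6 + 0.650/2.06×10^-6 + 0.748/2.85×10^-6 + 0.246/8.22×10^-7) = 0.05556 rad.

55.6 mrad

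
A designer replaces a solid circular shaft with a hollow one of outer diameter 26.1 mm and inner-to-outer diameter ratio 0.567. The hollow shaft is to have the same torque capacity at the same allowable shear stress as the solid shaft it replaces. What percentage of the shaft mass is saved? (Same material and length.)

27.0 %

Equal τ_max and T ⇒ the solid shaft needs d_s³ = d_o³(1−k⁴), so d_s = 26.1·(1−0.567⁴)^(1/3) = 25.17 mm.
Area ratio A_h/A_s = d_o²(1−k²)/d_s² = (1−k²)/(1−k⁴)^(2/3) = 0.7297.
Mass saving = 1 − 0.7297 = 27.0 %.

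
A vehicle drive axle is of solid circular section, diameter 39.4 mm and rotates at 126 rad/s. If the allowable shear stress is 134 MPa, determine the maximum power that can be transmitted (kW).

J = πd⁴/32 = π(0.0394)⁴/32 = 2.366×10^-7 m⁴.
T_max = τ_allow·J/r = 1.34×10^8 × 2.366×10^-7 / 0.0197 = 1609 N·m.
ω = 126 rad/s, so P_max = T_max·ω = 2.028×10^5 W.

203 kW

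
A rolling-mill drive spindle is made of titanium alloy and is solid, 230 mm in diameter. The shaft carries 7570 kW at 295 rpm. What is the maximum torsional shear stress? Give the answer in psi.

14900 psi

ω = 2π·295/60 = 30.89 rad/s, so T = P/ω = 7570×10³ / 30.89 = 245000 N·m.
J = πd⁴/32 = π(0.230)⁴/32 = 2.747×10^-4 m⁴.
τ_max = T·r/J = 245000 × 0.115 / 2.747×10^-4 = 1.026×10^8 Pa.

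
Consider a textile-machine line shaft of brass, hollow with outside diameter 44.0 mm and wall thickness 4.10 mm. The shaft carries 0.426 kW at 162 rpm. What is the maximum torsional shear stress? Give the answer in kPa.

2670 kPa

ω = 2π·162/60 = 16.96 rad/s, so T = P/ω = 0.426×10³ / 16.96 = 25.11 N·m.
J = π(d_o⁴ − d_i⁴)/32 = π(0.0440⁴ − 0.0358⁴)/32 = 2.067×10^-7 m⁴.
τ_max = T·r/J = 25.11 × 0.0220 / 2.067×10^-7 = 2.673×10^6 Pa.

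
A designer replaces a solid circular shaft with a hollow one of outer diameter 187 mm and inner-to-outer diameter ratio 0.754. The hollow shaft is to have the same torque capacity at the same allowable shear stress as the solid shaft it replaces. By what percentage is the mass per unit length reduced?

Equal τ_max and T ⇒ the solid shaft needs d_s³ = d_o³(1−k⁴), so d_s = 187·(1−0.754⁴)^(1/3) = 164.2 mm.
Area ratio A_h/A_s = d_o²(1−k²)/d_s² = (1−k²)/(1−k⁴)^(2/3) = 0.5598.
Mass saving = 1 − 0.5598 = 44.0 %.

44.0 %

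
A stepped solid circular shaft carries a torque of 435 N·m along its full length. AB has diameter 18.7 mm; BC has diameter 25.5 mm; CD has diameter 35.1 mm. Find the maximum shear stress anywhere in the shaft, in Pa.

Under the same torque, τ_max = 16T/(πd³) is largest where d is smallest — segment AB (d = 18.7 mm).
τ_max = 16·435.0/(π·(0.0187)³) = 3.388×10^8 Pa.

3.39e8 Pa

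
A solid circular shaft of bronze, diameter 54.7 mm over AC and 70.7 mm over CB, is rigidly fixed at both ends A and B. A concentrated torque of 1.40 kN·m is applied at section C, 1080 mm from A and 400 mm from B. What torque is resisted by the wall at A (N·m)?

164 N·m

Compatibility: T_A·a/J_AC = T_B·b/J_CB with T_A + T_B = T₀.
J_AC = 8.79×10^-7 m⁴, J_CB = 2.45×10^-6 m⁴, so T_A = T₀·(J_AC/a)/((J_AC/a)+(J_CB/b)) = 164.0 N·m, T_B = 1236 N·m.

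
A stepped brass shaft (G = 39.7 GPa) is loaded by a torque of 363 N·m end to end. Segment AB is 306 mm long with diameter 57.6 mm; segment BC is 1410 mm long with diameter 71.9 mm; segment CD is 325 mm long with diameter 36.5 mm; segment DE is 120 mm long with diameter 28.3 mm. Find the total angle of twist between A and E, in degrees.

J_AB = π(0.0576)⁴/32 = 1.08×10^-6 m⁴; J_BC = π(0.0719)⁴/32 = 2.62×10^-6 m⁴; J_CD = π(0.0365)⁴/32 = 1.74×10^-7 m⁴; J_DE = π(0.0283)⁴/32 = 6.30×10^-8 m⁴.
θ = (T/G)·Σ L_i/J_i = (363.0/39.7×10⁹)·(0.306/1.08×10^-6 + 1.41/2.62×10^-6 + 0.325/1.74×10^-7 + 0.120/6.30×10^-8) = 0.04198 rad.

2.41°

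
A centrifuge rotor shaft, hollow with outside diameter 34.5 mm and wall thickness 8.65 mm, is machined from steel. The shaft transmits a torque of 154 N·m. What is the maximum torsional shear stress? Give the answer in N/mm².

J = π(d_o⁴ − d_i⁴)/32 = π(0.0345⁴ − 0.0172⁴)/32 = 1.305×10^-7 m⁴.
τ_max = T·r/J = 154.0 × 0.0173 / 1.305×10^-7 = 2.036×10^7 Pa.

20.4 N/mm²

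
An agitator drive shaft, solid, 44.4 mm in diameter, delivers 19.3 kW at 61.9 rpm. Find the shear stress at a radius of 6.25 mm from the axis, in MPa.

ω = 2π·61.9/60 = 6.482 rad/s, so T = P/ω = 19.3×10³ / 6.482 = 2977 N·m.
J = πd⁴/32 = π(0.0444)⁴/32 = 3.815×10^-7 m⁴.
Shear stress varies linearly with radius: τ = T·r/J = 2977 × 0.00625 / 3.815×10^-7 = 4.877×10^7 Pa.

48.8 MPa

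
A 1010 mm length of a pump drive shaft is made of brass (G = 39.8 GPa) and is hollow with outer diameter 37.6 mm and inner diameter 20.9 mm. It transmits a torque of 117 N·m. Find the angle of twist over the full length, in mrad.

J = π(d_o⁴ − d_i⁴)/32 = π(0.0376⁴ − 0.0209⁴)/32 = 1.775×10^-7 m⁴.
θ = T·L/(G·J) = 117.0 × 1.01 / (39.8×10⁹ × 1.775×10^-7) = 0.01673 rad.

16.7 mrad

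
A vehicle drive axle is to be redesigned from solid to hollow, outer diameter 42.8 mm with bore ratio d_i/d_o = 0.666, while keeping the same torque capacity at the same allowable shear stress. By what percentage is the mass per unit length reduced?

35.6 %

Equal τ_max and T ⇒ the solid shaft needs d_s³ = d_o³(1−k⁴), so d_s = 42.8·(1−0.666⁴)^(1/3) = 39.79 mm.
Area ratio A_h/A_s = d_o²(1−k²)/d_s² = (1−k²)/(1−k⁴)^(2/3) = 0.6439.
Mass saving = 1 − 0.6439 = 35.6 %.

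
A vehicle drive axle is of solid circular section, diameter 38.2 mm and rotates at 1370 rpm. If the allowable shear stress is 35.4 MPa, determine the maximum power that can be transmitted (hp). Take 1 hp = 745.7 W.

J = πd⁴/32 = π(0.0382)⁴/32 = 2.091×10^-7 m⁴.
T_max = τ_allow·J/r = 3.54×10^7 × 2.091×10^-7 / 0.0191 = 387.5 N·m.
ω = 2π·1370/60 = 143.5 rad/s, so P_max = T_max·ω = 5.559×10^4 W.

74.5 hp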